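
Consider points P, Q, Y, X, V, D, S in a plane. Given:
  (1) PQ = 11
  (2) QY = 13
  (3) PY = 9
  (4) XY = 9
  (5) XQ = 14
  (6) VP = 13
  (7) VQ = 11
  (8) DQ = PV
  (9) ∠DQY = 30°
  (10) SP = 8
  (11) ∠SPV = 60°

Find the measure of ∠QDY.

From the given relations: DQ = PV = 13.
Step 1: By the law of cosines on triangle DQY: DY² = 13² + 13² − 2·13·13·cos(30°) = 45.28, so DY ≈ 6.73.
Step 2: By the inverse law of cosines on triangle QDY: cos(∠QDY) = (13² + 6.73² − 13²) / (2·13·6.73) = 45.28/174.96 = 0.2588, so ∠QDY = 75°.

Therefore, the measure of angle ∠QDY = 75°.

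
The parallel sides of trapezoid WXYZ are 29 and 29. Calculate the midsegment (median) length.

The midsegment (median) of a trapezoid connects the midpoints of the non-parallel sides.
Its length is the average of the two bases: (29 + 29) / 2 = 29.

29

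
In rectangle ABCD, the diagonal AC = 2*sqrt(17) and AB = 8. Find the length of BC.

The diagonal of a rectangle forms a right triangle with the two sides.
Rearranging the Pythagorean theorem: missing side = sqrt(d^2 - known^2).
= sqrt(68 - 64) = sqrt(4) = 2.

2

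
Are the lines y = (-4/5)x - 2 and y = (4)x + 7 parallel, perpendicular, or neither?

Slope of line 1: m1 = -4/5
Slope of line 2: m2 = 4
m1 != m2 (-4/5 != 4), so not parallel.
m1 * m2 = (-4/5) * (4) = -16/5 != -1, so not perpendicular.
The lines are neither parallel nor perpendicular.

Neither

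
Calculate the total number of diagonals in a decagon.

The number of diagonals in an n-gon is n(n - 3)/2.
For n = 10: 10(10 - 3)/2 = 10 × 7 / 2 = 35.

35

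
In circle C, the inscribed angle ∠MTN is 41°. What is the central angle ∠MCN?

By the inscribed angle theorem, the central angle is twice the inscribed angle.
Central angle = 2 × 41° = 82°

82°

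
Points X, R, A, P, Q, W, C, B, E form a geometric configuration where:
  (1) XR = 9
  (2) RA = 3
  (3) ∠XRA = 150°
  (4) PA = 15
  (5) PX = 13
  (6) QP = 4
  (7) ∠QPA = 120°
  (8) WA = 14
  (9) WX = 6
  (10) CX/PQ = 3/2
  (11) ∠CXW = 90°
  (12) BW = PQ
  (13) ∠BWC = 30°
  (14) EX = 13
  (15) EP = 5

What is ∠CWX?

From the given relations: CX = 3/2·PQ = 3/2·4 = 6.
Step 1: By the law of cosines on triangle WXC: WC² = 6² + 6² − 2·6·6·cos(90°) = 72, so WC = 6·√2.
Step 2: By the inverse law of cosines on triangle CWX: cos(∠CWX) = ((6·√2)² + 6² − 6²) / (2·6·√2·6) = 72/101.82 = 0.7071, so ∠CWX = 45°.

Therefore, the measure of angle ∠CWX = 45°.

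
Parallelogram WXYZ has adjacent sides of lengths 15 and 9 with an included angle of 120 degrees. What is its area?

Area = a * b * sin(theta)
Area = 15 * 9 * sin(120 degrees)
Area = 135 * sqrt(3)/2
Area = 135*sqrt(3)/2

135*sqrt(3)/2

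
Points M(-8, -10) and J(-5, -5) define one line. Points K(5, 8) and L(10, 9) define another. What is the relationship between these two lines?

Slope of line 1: m1 = (-5 - -10)/(-5 - -8) = 5/3 = 5/3
Slope of line 2: m2 = (9 - 8)/(10 - 5) = 1/5 = 1/5
For parallel lines we need equal slopes: 5/3 != 1/5.
For perpendicular lines we need m1*m2 = -1: (5/3)(1/5) = 1/3 != -1.
Since neither condition holds, the lines are neither parallel nor perpendicular.

Neither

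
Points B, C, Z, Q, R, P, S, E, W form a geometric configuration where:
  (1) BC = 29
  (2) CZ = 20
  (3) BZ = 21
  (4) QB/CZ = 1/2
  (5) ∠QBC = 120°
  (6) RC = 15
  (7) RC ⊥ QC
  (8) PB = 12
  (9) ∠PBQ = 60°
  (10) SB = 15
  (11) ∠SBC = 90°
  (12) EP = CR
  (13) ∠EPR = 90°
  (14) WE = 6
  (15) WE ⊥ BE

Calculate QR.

From the given relations: QB = 1/2·CZ = 1/2·20 = 10.
Step 1: By the law of cosines on triangle CBQ: CQ² = 29² + 10² − 2·29·10·cos(120°) = 1231, so CQ ≈ 35.09.
Step 2: By the law of cosines on triangle QCR: QR² = 35.09² + 15² − 2·35.09·15·cos(90°) = 1456, so QR = 4·√91.

Therefore, the length of QR = 4·√91.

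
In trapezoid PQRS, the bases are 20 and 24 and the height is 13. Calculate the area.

Area = (20 + 24) * 13 / 2 = 572 / 2 = 286

286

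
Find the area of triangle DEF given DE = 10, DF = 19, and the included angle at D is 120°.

Area = (1/2)(10)(19) sin(120°) = (1/2)(10)(19)(sqrt(3)/2) = 95*sqrt(3)/2

95*sqrt(3)/2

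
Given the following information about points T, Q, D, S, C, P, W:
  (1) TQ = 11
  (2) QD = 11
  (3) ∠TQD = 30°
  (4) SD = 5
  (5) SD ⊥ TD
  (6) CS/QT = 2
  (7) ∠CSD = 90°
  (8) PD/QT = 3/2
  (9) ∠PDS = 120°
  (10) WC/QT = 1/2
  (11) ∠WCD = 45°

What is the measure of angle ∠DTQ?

Step 1: By the law of cosines on triangle TQD: TD² = 11² + 11² − 2·11·11·cos(30°) = 32.42, so TD ≈ 5.69.
Step 2: By the inverse law of cosines on triangle DTQ: cos(∠DTQ) = (5.69² + 11² − 11²) / (2·5.69·11) = 32.42/125.27 = 0.2588, so ∠DTQ = 75°.

Therefore, the measure of angle ∠DTQ = 75°.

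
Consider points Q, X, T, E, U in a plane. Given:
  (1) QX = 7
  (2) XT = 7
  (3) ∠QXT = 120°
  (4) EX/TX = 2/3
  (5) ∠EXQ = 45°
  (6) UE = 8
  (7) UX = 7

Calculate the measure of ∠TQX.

Step 1: By the law of cosines on triangle QXT: QT² = 7² + 7² − 2·7·7·cos(120°) = 147, so QT = 7·√3.
Step 2: By the inverse law of cosines on triangle TQX: cos(∠TQX) = ((7·√3)² + 7² − 7²) / (2·7·√3·7) = 147/169.74 = 0.866, so ∠TQX = 30°.

Therefore, the measure of angle ∠TQX = 30°.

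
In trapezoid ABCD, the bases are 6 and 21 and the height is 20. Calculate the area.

Area of a trapezoid = (base1 + base2) * height / 2
Area = (6 + 21) * 20 / 2
Area = 27 * 20 / 2
Area = 540 / 2
Area = 270

270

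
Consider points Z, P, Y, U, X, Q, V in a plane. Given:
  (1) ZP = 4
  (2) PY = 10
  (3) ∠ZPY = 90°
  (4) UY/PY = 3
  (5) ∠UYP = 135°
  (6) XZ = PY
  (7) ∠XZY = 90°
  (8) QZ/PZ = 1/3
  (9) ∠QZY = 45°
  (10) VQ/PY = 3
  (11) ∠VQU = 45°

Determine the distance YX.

From the given relations: XZ = PY = 10.
Step 1: By the law of cosines on triangle ZPY: ZY² = 4² + 10² − 2·4·10·cos(90°) = 116, so ZY = 2·√29.
Step 2: By the law of cosines on triangle YZX: YX² = (2·√29)² + 10² − 2·2·√29·10·cos(90°) = 216, so YX = 6·√6.

Therefore, the length of YX = 6·√6.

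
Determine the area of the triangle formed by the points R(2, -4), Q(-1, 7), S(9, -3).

Using the Shoelace formula for a triangle:
Area = (1/2)|x0(y1 - y2) + x1(y2 - y0) + x2(y0 - y1)|
Area = (1/2)|2(7 - -3) + -1(-3 - -4) + 9(-4 - 7)|
Area = (1/2)|20 + -1 + -99|
Area = (1/2)|-80|
Area = (1/2)(80)
Area = 40

40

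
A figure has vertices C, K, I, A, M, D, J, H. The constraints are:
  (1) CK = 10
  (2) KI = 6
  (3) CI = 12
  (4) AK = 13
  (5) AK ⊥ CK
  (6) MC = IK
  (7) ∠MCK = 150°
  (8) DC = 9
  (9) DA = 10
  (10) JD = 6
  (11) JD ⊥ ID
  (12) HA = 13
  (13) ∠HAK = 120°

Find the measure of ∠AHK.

Step 1: By the law of cosines on triangle HAK: HK² = 13² + 13² − 2·13·13·cos(120°) = 507, so HK = 13·√3.
Step 2: By the inverse law of cosines on triangle AHK: cos(∠AHK) = (13² + (13·√3)² − 13²) / (2·13·13·√3) = 507/585.43 = 0.866, so ∠AHK = 30°.

Therefore, the measure of angle ∠AHK = 30°.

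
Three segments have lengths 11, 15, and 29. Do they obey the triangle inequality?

The longest side is 29. The other two sides sum to 11 + 15 = 26.
Since 26 ≤ 29, the two shorter sides cannot reach around to close the triangle.

No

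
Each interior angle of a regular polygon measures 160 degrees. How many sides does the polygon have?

The exterior angle is the supplement of the interior angle: 180 - 160 = 20 degrees.
Since the exterior angles of any convex polygon sum to 360 degrees, the number of sides is 360 / 20 = 18.

18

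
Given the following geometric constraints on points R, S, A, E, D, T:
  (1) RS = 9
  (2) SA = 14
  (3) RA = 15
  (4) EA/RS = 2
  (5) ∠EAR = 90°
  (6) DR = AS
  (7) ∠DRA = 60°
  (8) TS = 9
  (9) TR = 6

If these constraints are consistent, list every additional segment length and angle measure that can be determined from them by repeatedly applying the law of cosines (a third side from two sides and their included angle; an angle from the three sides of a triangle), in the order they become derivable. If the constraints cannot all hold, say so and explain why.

The constraints are consistent. Derivable facts, in order:
After 1 step:
- AD ≈ 14.53
- RE = 3·√61
- ∠ARS = 65.96°
- ∠ASR = 78.09°
- ∠RAS = 35.95°
- ∠RST = 38.94°
- ∠RTS = 70.53°
- ∠SRT = 70.53°
After 2 steps:
- ∠ADR = 63.42°
- ∠AER = 39.81°
- ∠ARE = 50.19°
- ∠DAR = 56.58°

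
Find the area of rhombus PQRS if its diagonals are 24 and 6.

The diagonals of a rhombus divide it into four right triangles.
Each triangle has legs 24/ 2 = 12 and 6/2 = 3, so each has area (1/2)*12*3 = 18.
Four such triangles give total area = (d1 * d2) / 2 = 72.

72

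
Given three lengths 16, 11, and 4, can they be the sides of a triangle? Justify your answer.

No.
The triangle inequality is violated: 11 + 4 = 15 ≤ 16.
These lengths cannot form a triangle.

No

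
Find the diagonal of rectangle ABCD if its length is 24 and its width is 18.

Using the Pythagorean theorem:
d² = 24² + 18² = 576 + 324 = 900
d = sqrt(900) = 30

30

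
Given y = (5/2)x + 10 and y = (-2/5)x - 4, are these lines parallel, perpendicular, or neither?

Slope of line 1: m1 = 5/2
Slope of line 2: m2 = -2/5
m1 * m2 = -1, so perpendicular.

Perpendicular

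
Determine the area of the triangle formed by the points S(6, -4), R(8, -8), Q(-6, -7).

Using the Shoelace formula for a triangle:
Area = (1/2)|x0(y1 - y2) + x1(y2 - y0) + x2(y0 - y1)|
Area = (1/2)|6(-8 - -7) + 8(-7 - -4) + -6(-4 - -8)|
Area = (1/2)|-6 + -24 + -24|
Area = (1/2)|-54|
Area = (1/2)(54)
Area = 27

27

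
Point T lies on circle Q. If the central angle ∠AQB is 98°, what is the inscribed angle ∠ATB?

By the inscribed angle theorem, the inscribed angle is half the central angle.
Inscribed angle = 98° / 2 = 49°

49°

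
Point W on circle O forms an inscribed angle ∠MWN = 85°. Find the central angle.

Central angle = 2 × 85° = 170° (inscribed angle theorem).

170°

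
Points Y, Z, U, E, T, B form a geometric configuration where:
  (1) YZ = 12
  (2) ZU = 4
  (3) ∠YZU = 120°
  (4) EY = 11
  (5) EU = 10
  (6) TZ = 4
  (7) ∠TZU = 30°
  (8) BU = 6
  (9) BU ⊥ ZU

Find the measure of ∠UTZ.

Step 1: By the law of cosines on triangle TZU: TU² = 4² + 4² − 2·4·4·cos(30°) = 4.29, so TU ≈ 2.07.
Step 2: By the inverse law of cosines on triangle UTZ: cos(∠UTZ) = (2.07² + 4² − 4²) / (2·2.07·4) = 4.29/16.56 = 0.2588, so ∠UTZ = 75°.

Therefore, the measure of angle ∠UTZ = 75°.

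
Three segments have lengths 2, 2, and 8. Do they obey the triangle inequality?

Check the triangle inequality: 2 + 2 = 4 ≤ 8.
Since the sum of two sides does not exceed the third, no triangle can be formed.

No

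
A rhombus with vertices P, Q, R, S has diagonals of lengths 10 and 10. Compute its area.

Area = (10 * 10) / 2 = 100 / 2 = 50

50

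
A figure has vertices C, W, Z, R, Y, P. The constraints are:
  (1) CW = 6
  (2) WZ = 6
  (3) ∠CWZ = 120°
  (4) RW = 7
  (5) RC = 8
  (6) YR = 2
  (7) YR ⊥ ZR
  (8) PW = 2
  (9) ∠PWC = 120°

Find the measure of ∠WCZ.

Step 1: By the law of cosines on triangle CWZ: CZ² = 6² + 6² − 2·6·6·cos(120°) = 108, so CZ = 6·√3.
Step 2: By the inverse law of cosines on triangle WCZ: cos(∠WCZ) = (6² + (6·√3)² − 6²) / (2·6·6·√3) = 108/124.71 = 0.866, so ∠WCZ = 30°.

Therefore, the measure of angle ∠WCZ = 30°.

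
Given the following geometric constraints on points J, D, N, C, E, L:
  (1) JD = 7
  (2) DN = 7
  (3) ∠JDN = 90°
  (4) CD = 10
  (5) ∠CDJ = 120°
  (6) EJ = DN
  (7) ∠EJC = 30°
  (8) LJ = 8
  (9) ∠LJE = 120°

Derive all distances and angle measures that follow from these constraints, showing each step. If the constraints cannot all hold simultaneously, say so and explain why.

The constraints are consistent.

From the given relations:
  EJ = DN = 7

Step 1: From JD = 7, DN = 7, and ∠JDN = 90°, by the law of cosines:
  JN² = JD² + DN² - 2·JD·DN·cos(90°) = 49 + 49 - 0 = 98
  JN = 7·√2

Step 2: From JD = 7, DC = 10, and ∠JDC = 120°, by the law of cosines:
  JC² = JD² + DC² - 2·JD·DC·cos(120°) = 49 + 100 + 70 = 219
  JC ≈ 14.8

Step 3: From EJ = 7, JL = 8, and ∠EJL = 120°, by the law of cosines:
  EL² = EJ² + JL² - 2·EJ·JL·cos(120°) = 49 + 64 + 56 = 169
  EL = 13

Step 4: From CJ = 14.8, JE = 7, and ∠CJE = 30°, by the law of cosines:
  CE² = CJ² + JE² - 2·CJ·JE·cos(30°) = 219 + 49 - 179.4 = 88.58
  CE ≈ 9.41

Step 5: From JC = 14.8, JD = 7, CD = 10, by the inverse law of cosines:
  cos(∠CJD) = (JC² + JD² - CD²) / (2·JC·JD)
  ∠CJD = 35.82°

Step 6: From JD = 7, JN = 7·√2, DN = 7, by the inverse law of cosines:
  cos(∠DJN) = (JD² + JN² - DN²) / (2·JD·JN)
  ∠DJN = 45°

Step 7: From ND = 7, NJ = 7·√2, DJ = 7, by the inverse law of cosines:
  cos(∠DNJ) = (ND² + NJ² - DJ²) / (2·ND·NJ)
  ∠DNJ = 45°

Step 8: From CD = 10, CJ = 14.8, DJ = 7, by the inverse law of cosines:
  cos(∠DCJ) = (CD² + CJ² - DJ²) / (2·CD·CJ)
  ∠DCJ = 24.18°

Step 9: From EJ = 7, EL = 13, JL = 8, by the inverse law of cosines:
  cos(∠JEL) = (EJ² + EL² - JL²) / (2·EJ·EL)
  ∠JEL = 32.2°

Step 10: From LE = 13, LJ = 8, EJ = 7, by the inverse law of cosines:
  cos(∠ELJ) = (LE² + LJ² - EJ²) / (2·LE·LJ)
  ∠ELJ = 27.8°

Step 11: From CE = 9.41, CJ = 14.8, EJ = 7, by the inverse law of cosines:
  cos(∠ECJ) = (CE² + CJ² - EJ²) / (2·CE·CJ)
  ∠ECJ = 21.83°

Step 12: From EC = 9.41, EJ = 7, CJ = 14.8, by the inverse law of cosines:
  cos(∠CEJ) = (EC² + EJ² - CJ²) / (2·EC·EJ)
  ∠CEJ = 128.17°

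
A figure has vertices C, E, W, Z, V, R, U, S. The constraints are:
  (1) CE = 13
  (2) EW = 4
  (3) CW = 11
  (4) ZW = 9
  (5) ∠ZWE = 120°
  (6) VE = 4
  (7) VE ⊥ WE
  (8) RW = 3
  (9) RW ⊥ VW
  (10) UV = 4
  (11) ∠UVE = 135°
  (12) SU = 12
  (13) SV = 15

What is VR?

Step 1: By the law of cosines on triangle VEW: VW² = 4² + 4² − 2·4·4·cos(90°) = 32, so VW = 4·√2.
Step 2: By the law of cosines on triangle VWR: VR² = (4·√2)² + 3² − 2·4·√2·3·cos(90°) = 41, so VR = √41.

Therefore, the length of VR = √41.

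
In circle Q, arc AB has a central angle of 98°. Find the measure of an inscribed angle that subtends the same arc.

Inscribed angle = 98° / 2 = 49° (inscribed angle theorem).

49°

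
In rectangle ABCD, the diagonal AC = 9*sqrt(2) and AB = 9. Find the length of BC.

The diagonal of a rectangle forms a right triangle with the two sides.
Rearranging the Pythagorean theorem: missing side = sqrt(d^2 - known^2).
= sqrt(162 - 81) = sqrt(81) = 9.

9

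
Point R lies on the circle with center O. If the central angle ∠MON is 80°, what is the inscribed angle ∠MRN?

An inscribed angle intercepts an arc from a point on the circle, while the central angle intercepts the same arc from the center.
The inscribed angle is always half the central angle: 80° / 2 = 40°.

40°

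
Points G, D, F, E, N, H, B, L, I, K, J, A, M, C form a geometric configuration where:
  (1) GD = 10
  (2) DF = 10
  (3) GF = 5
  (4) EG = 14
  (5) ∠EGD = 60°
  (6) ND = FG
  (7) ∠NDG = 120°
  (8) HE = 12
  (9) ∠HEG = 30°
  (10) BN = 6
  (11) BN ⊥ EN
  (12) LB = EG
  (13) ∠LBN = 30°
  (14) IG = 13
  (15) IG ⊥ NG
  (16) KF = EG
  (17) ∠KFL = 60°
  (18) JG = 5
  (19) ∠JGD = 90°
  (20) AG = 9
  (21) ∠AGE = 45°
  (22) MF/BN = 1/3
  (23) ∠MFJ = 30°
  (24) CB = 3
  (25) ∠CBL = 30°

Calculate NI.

From the given relations: ND = FG = 5.
Step 1: By the law of cosines on triangle GDN: GN² = 10² + 5² − 2·10·5·cos(120°) = 175, so GN = 5·√7.
Step 2: By the law of cosines on triangle NGI: NI² = (5·√7)² + 13² − 2·5·√7·13·cos(90°) = 344, so NI = 2·√86.

Therefore, the length of NI = 2·√86.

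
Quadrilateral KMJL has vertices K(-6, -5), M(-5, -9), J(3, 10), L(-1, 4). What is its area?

Shoelace: sum of cross terms = 57, Area = (1/2)|57| = 57/2

57/2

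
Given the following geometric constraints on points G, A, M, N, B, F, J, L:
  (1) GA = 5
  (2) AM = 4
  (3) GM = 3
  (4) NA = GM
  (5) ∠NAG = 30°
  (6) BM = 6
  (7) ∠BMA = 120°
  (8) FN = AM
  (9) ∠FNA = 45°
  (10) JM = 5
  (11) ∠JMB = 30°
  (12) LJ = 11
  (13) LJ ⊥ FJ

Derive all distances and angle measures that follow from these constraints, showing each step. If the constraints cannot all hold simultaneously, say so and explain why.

The constraints are consistent.

From the given relations:
  NA = GM = 3
  FN = AM = 4

Step 1: From GA = 5, AN = 3, and ∠GAN = 30°, by the law of cosines:
  GN² = GA² + AN² - 2·GA·AN·cos(30°) = 25 + 9 - 25.98 = 8.019
  GN ≈ 2.83

Step 2: From AM = 4, MB = 6, and ∠AMB = 120°, by the law of cosines:
  AB² = AM² + MB² - 2·AM·MB·cos(120°) = 16 + 36 + 24 = 76
  AB = 2·√19

Step 3: From AN = 3, NF = 4, and ∠ANF = 45°, by the law of cosines:
  AF² = AN² + NF² - 2·AN·NF·cos(45°) = 9 + 16 - 16.97 = 8.029
  AF ≈ 2.83

Step 4: From BM = 6, MJ = 5, and ∠BMJ = 30°, by the law of cosines:
  BJ² = BM² + MJ² - 2·BM·MJ·cos(30°) = 36 + 25 - 51.96 = 9.038
  BJ ≈ 3.01

Step 5: From GA = 5, GM = 3, AM = 4, by the inverse law of cosines:
  cos(∠AGM) = (GA² + GM² - AM²) / (2·GA·GM)
  ∠AGM = 53.13°

Step 6: From AG = 5, AM = 4, GM = 3, by the inverse law of cosines:
  cos(∠GAM) = (AG² + AM² - GM²) / (2·AG·AM)
  ∠GAM = 36.87°

Step 7: From MA = 4, MG = 3, AG = 5, by the inverse law of cosines:
  cos(∠AMG) = (MA² + MG² - AG²) / (2·MA·MG)
  ∠AMG = 90°

Step 8: From GA = 5, GN = 2.83, AN = 3, by the inverse law of cosines:
  cos(∠AGN) = (GA² + GN² - AN²) / (2·GA·GN)
  ∠AGN = 31.98°

Step 9: From AB = 2·√19, AM = 4, BM = 6, by the inverse law of cosines:
  cos(∠BAM) = (AB² + AM² - BM²) / (2·AB·AM)
  ∠BAM = 36.59°

Step 10: From AF = 2.83, AN = 3, FN = 4, by the inverse law of cosines:
  cos(∠FAN) = (AF² + AN² - FN²) / (2·AF·AN)
  ∠FAN = 86.53°

Step 11: From NA = 3, NG = 2.83, AG = 5, by the inverse law of cosines:
  cos(∠ANG) = (NA² + NG² - AG²) / (2·NA·NG)
  ∠ANG = 118.02°

Step 12: From BA = 2·√19, BM = 6, AM = 4, by the inverse law of cosines:
  cos(∠ABM) = (BA² + BM² - AM²) / (2·BA·BM)
  ∠ABM = 23.41°

Step 13: From BJ = 3.01, BM = 6, JM = 5, by the inverse law of cosines:
  cos(∠JBM) = (BJ² + BM² - JM²) / (2·BJ·BM)
  ∠JBM = 56.26°

Step 14: From FA = 2.83, FN = 4, AN = 3, by the inverse law of cosines:
  cos(∠AFN) = (FA² + FN² - AN²) / (2·FA·FN)
  ∠AFN = 48.47°

Step 15: From JB = 3.01, JM = 5, BM = 6, by the inverse law of cosines:
  cos(∠BJM) = (JB² + JM² - BM²) / (2·JB·JM)
  ∠BJM = 93.74°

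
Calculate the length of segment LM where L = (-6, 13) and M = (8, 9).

The horizontal distance is |8 - -6| = 14 and the vertical distance is |9 - 13| = 4.
By the Pythagorean theorem, d = sqrt(14^2 + 4^2) = sqrt(212) = 2*sqrt(53).

2*sqrt(53)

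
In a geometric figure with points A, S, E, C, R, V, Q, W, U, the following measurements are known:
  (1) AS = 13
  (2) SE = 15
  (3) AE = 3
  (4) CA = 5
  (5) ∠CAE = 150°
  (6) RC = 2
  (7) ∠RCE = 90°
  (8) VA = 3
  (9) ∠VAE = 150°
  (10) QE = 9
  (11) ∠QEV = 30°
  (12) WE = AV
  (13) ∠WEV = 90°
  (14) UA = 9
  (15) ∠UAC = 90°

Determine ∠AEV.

Step 1: By the law of cosines on triangle EAV: EV² = 3² + 3² − 2·3·3·cos(150°) = 33.59, so EV ≈ 5.8.
Step 2: By the inverse law of cosines on triangle AEV: cos(∠AEV) = (3² + 5.8² − 3²) / (2·3·5.8) = 33.59/34.77 = 0.9659, so ∠AEV = 15°.

Therefore, the measure of angle ∠AEV = 15°.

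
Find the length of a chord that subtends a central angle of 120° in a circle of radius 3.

Chord length = 2r sin(θ/2)
= 2 × 3 × sin(120°/2)
= 2 × 3 × sin(60°)
= 3*sqrt(3)

3*sqrt(3)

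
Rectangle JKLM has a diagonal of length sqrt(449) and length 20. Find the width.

Using the Pythagorean theorem: d^2 = a^2 + b^2
b^2 = d^2 - a^2
b^2 = 449 - 400
b^2 = 49
b = sqrt(49) = 7

7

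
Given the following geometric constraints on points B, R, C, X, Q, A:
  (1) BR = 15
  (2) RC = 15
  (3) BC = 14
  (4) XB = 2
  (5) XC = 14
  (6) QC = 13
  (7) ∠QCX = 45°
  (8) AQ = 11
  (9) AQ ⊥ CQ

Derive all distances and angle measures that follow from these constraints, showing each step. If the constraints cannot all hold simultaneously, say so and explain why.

The constraints are consistent.

Step 1: From CQ = 13, QA = 11, and ∠CQA = 90°, by the law of cosines:
  CA² = CQ² + QA² - 2·CQ·QA·cos(90°) = 169 + 121 - 0 = 290
  CA ≈ 17.03

Step 2: From XC = 14, CQ = 13, and ∠XCQ = 45°, by the law of cosines:
  XQ² = XC² + CQ² - 2·XC·CQ·cos(45°) = 196 + 169 - 257.4 = 107.6
  XQ ≈ 10.37

Step 3: From BC = 14, BR = 15, CR = 15, by the inverse law of cosines:
  cos(∠CBR) = (BC² + BR² - CR²) / (2·BC·BR)
  ∠CBR = 62.18°

Step 4: From BC = 14, BX = 2, CX = 14, by the inverse law of cosines:
  cos(∠CBX) = (BC² + BX² - CX²) / (2·BC·BX)
  ∠CBX = 85.9°

Step 5: From RB = 15, RC = 15, BC = 14, by the inverse law of cosines:
  cos(∠BRC) = (RB² + RC² - BC²) / (2·RB·RC)
  ∠BRC = 55.64°

Step 6: From CB = 14, CR = 15, BR = 15, by the inverse law of cosines:
  cos(∠BCR) = (CB² + CR² - BR²) / (2·CB·CR)
  ∠BCR = 62.18°

Step 7: From CB = 14, CX = 14, BX = 2, by the inverse law of cosines:
  cos(∠BCX) = (CB² + CX² - BX²) / (2·CB·CX)
  ∠BCX = 8.19°

Step 8: From XB = 2, XC = 14, BC = 14, by the inverse law of cosines:
  cos(∠BXC) = (XB² + XC² - BC²) / (2·XB·XC)
  ∠BXC = 85.9°

Step 9: From CA = 17.03, CQ = 13, AQ = 11, by the inverse law of cosines:
  cos(∠ACQ) = (CA² + CQ² - AQ²) / (2·CA·CQ)
  ∠ACQ = 40.24°

Step 10: From XC = 14, XQ = 10.37, CQ = 13, by the inverse law of cosines:
  cos(∠CXQ) = (XC² + XQ² - CQ²) / (2·XC·XQ)
  ∠CXQ = 62.39°

Step 11: From QC = 13, QX = 10.37, CX = 14, by the inverse law of cosines:
  cos(∠CQX) = (QC² + QX² - CX²) / (2·QC·QX)
  ∠CQX = 72.61°

Step 12: From AC = 17.03, AQ = 11, CQ = 13, by the inverse law of cosines:
  cos(∠CAQ) = (AC² + AQ² - CQ²) / (2·AC·AQ)
  ∠CAQ = 49.76°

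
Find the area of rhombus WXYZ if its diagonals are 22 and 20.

Area of a rhombus = (d1 * d2) / 2
Area = (22 * 20) / 2
Area = 440 / 2
Area = 220

220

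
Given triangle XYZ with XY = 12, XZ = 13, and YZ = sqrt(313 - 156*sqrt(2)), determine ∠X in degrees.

By the inverse law of cosines: cos(X) = (XY² + XZ² - YZ²) / (2 × XY × XZ)
cos(X) = (12² + 13² - (sqrt(313 - 156*sqrt(2)))²) / (2 × 12 × 13)
cos(X) = (144 + 169 - (313 - 156*sqrt(2))) / 312
cos(X) = sqrt(2)/2
X = arccos(sqrt(2)/2) = 45°

45°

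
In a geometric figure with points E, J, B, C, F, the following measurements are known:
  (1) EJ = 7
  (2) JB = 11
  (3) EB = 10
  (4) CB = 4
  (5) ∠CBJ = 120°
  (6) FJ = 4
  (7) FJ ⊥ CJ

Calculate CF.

Step 1: By the law of cosines on triangle JBC: JC² = 11² + 4² − 2·11·4·cos(120°) = 181, so JC = √181.
Step 2: By the law of cosines on triangle CJF: CF² = √181² + 4² − 2·√181·4·cos(90°) = 197, so CF = √197.

Therefore, the length of CF = √197.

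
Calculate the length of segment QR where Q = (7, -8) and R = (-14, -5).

d = sqrt((-21)^2 + (3)^2) = sqrt(450) = 15*sqrt(2)

15*sqrt(2)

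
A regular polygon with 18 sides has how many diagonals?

Total line segments between 18 vertices = C(18,2) = 153.
Subtract the 18 sides: 153 - 18 = 135 diagonals.

135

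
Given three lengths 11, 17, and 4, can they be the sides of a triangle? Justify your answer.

Check the triangle inequality: 11 + 4 = 15 ≤ 17.
Since the sum of two sides does not exceed the third, no triangle can be formed.

No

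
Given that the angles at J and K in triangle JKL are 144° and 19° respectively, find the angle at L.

Let angle L = x. Then 144 + 19 + x = 180.
x = 180 - 163 = 17 degrees.

17 degrees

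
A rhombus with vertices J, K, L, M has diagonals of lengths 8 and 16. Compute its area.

The diagonals of a rhombus divide it into four right triangles.
Each triangle has legs 8/ 2 = 4 and 16/2 = 8, so each has area (1/2)*4*8 = 16.
Four such triangles give total area = (d1 * d2) / 2 = 64.

64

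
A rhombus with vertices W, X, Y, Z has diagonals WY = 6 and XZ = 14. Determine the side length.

In a rhombus, the diagonals bisect each other perpendicularly, creating four congruent right triangles.
Each triangle has legs 3 (half of 6) and 7 (half of 14).
The hypotenuse of each right triangle is a side of the rhombus:
side = sqrt(3^2 + 7^2) = sqrt(58)

sqrt(58)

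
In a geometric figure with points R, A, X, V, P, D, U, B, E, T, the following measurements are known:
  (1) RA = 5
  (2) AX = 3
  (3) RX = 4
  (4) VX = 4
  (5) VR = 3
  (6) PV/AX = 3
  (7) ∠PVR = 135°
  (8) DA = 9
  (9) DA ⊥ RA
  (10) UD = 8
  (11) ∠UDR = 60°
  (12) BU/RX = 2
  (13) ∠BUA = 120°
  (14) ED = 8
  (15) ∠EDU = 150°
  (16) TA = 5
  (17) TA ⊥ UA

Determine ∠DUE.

Step 1: By the law of cosines on triangle UDE: UE² = 8² + 8² − 2·8·8·cos(150°) = 238.85, so UE ≈ 15.45.
Step 2: By the inverse law of cosines on triangle DUE: cos(∠DUE) = (8² + 15.45² − 8²) / (2·8·15.45) = 238.85/247.28 = 0.9659, so ∠DUE = 15°.

Therefore, the measure of angle ∠DUE = 15°.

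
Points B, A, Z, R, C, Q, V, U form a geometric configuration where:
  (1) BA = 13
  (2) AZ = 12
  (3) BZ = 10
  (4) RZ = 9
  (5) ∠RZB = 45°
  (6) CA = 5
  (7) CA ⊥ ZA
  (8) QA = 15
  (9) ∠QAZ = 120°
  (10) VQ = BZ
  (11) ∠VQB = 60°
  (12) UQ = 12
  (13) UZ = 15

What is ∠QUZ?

Step 1: By the law of cosines on triangle QAZ: QZ² = 15² + 12² − 2·15·12·cos(120°) = 549, so QZ = 3·√61.
Step 2: By the inverse law of cosines on triangle QUZ: cos(∠QUZ) = (12² + 15² − (3·√61)²) / (2·12·15) = -180/360 = -0.5, so ∠QUZ = 120°.

Therefore, the measure of angle ∠QUZ = 120°.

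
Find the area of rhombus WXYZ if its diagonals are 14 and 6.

Area = (14 * 6) / 2 = 84 / 2 = 42

42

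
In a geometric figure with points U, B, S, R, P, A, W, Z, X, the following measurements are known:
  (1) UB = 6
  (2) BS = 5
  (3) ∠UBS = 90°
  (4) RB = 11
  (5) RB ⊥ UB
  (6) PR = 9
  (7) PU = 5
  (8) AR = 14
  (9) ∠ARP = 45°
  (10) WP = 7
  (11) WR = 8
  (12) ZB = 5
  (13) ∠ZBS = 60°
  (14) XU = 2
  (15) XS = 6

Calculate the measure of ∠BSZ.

Step 1: By the law of cosines on triangle SBZ: SZ² = 5² + 5² − 2·5·5·cos(60°) = 25, so SZ = 5.
Step 2: By the inverse law of cosines on triangle BSZ: cos(∠BSZ) = (5² + 5² − 5²) / (2·5·5) = 25/50 = 0.5, so ∠BSZ = 60°.

Therefore, the measure of angle ∠BSZ = 60°.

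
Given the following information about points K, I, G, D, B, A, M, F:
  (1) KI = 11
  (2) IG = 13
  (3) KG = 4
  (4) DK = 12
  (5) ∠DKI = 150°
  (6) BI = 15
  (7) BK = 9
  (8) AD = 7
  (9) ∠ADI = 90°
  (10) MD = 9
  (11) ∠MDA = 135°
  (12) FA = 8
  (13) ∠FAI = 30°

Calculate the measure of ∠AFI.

Step 1: By the law of cosines on triangle DKI: DI² = 12² + 11² − 2·12·11·cos(150°) = 493.63, so DI ≈ 22.22.
Step 2: By the law of cosines on triangle IDA: IA² = 22.22² + 7² − 2·22.22·7·cos(90°) = 542.63, so IA ≈ 23.29.
Step 3: By the law of cosines on triangle FAI: FI² = 8² + 23.29² − 2·8·23.29·cos(30°) = 283.85, so FI ≈ 16.85.
Step 4: By the inverse law of cosines on triangle AFI: cos(∠AFI) = (8² + 16.85² − 23.29²) / (2·8·16.85) = -194.78/269.57 = -0.7226, so ∠AFI = 136.27°.

Therefore, the measure of angle ∠AFI = 136.27°.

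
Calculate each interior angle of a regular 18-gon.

Each interior angle of a regular n-gon is (n - 2) * 180 / n.
For n = 18: (18 - 2) * 180 / 18 = 2880/18 = 160 degrees.

160 degrees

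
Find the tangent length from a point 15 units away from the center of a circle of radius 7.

Let T be the point of tangency. Then OT ⊥ MT (radius ⊥ tangent).
In right triangle OTM: OM² = OT² + MT²
15² = 7² + MT²
MT² = 176, MT = 4*sqrt(11)

4*sqrt(11)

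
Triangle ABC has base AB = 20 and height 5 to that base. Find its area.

Area = (1/2) * base * height
Area = (1/2) * 20 * 5
Area = 50

50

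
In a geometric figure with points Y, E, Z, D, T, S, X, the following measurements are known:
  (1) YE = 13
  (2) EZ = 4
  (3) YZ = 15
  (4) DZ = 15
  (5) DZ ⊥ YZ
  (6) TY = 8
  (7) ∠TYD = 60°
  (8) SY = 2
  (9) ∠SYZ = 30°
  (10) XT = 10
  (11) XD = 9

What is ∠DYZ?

Step 1: By the law of cosines on triangle YZD: YD² = 15² + 15² − 2·15·15·cos(90°) = 450, so YD = 15·√2.
Step 2: By the inverse law of cosines on triangle DYZ: cos(∠DYZ) = ((15·√2)² + 15² − 15²) / (2·15·√2·15) = 450/636.4 = 0.7071, so ∠DYZ = 45°.

Therefore, the measure of angle ∠DYZ = 45°.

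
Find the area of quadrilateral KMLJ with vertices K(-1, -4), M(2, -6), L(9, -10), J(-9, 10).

The Shoelace formula works by pairing each vertex with the next (cycling back to the first).
For each pair, compute x_i*y_(i+1) - x_(i+1)*y_i:
  (-1*-6 - 2*-4) = 14
  (2*-10 - 9*-6) = 34
  (9*10 - -9*-10) = 0
  (-9*-4 - -1*10) = 46
Taking half the absolute value of the total: Area = (1/2)(94) = 47.

47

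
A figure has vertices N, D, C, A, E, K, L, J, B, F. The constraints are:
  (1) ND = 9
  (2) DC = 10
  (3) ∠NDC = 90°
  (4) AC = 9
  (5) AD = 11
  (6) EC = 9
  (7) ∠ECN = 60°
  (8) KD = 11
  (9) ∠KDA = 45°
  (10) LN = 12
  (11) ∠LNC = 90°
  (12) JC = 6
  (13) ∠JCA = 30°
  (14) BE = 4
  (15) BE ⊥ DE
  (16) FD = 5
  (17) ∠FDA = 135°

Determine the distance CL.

Step 1: By the law of cosines on triangle CDN: CN² = 10² + 9² − 2·10·9·cos(90°) = 181, so CN = √181.
Step 2: By the law of cosines on triangle CNL: CL² = √181² + 12² − 2·√181·12·cos(90°) = 325, so CL = 5·√13.

Therefore, the length of CL = 5·√13.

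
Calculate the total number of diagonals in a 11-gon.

Total line segments between 11 vertices = C(11,2) = 55.
Subtract the 11 sides: 55 - 11 = 44 diagonals.

44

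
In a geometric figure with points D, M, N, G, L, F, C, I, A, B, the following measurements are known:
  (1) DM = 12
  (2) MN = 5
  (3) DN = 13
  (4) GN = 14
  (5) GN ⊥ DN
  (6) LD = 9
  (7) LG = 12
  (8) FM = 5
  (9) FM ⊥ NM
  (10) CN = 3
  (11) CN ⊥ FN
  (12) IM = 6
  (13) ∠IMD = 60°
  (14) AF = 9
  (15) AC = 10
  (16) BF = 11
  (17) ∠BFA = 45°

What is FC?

Step 1: By the law of cosines on triangle FMN: FN² = 5² + 5² − 2·5·5·cos(90°) = 50, so FN = 5·√2.
Step 2: By the law of cosines on triangle FNC: FC² = (5·√2)² + 3² − 2·5·√2·3·cos(90°) = 59, so FC = √59.

Therefore, the length of FC = √59.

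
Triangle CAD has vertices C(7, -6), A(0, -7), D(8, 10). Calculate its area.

The Shoelace formula computes the area from vertex coordinates by summing cross products.
For vertices (7,-6), (0,-7), (8,10):
Signed sum = 7*-7 - 0*-6 + 0*10 - 8*-7 + 8*-6 - 7*10
= -49 + 56 + -118 = -111
Area = (1/2)|-111| = 111/2.

111/2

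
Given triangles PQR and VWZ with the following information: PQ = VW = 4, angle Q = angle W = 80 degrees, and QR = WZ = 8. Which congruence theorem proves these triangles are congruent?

Consider the given information: PQ = VW = 4, angle Q = angle W = 80 degrees, and QR = WZ = 8
This is not SSS or ASA: SSS requires all three pairs of sides, but we don't have that. ASA requires two angles and the side between them.
The correct criterion is SAS. Two pairs of corresponding sides and the included angle are equal (Side-Angle-Side).

SAS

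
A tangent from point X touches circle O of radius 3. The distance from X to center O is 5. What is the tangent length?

The tangent, radius, and line from the external point to the center form a right triangle.
The right angle is where the tangent meets the radius.
By the Pythagorean theorem: tangent² + 3² = 5²
tangent² = 25 - 9 = 16
tangent = 4

4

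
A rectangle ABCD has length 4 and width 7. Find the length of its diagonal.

d = sqrt(4^2 + 7^2) = sqrt(65)

sqrt(65)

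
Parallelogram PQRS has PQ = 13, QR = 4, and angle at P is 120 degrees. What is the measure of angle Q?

Consecutive angles are supplementary: angle Q = 180 - 120 = 60 degrees.

60 degrees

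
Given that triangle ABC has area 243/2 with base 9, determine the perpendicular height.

Rearranging the area formula Area = (1/2) * base * height:
height = 2 * Area / base = 2 * 243/2 / 9 = 27.

27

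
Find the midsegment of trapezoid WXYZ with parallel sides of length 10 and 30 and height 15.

The midsegment of a trapezoid = (base1 + base2) / 2
midsegment = (10 + 30) / 2
midsegment = 40 / 2
midsegment = 20

20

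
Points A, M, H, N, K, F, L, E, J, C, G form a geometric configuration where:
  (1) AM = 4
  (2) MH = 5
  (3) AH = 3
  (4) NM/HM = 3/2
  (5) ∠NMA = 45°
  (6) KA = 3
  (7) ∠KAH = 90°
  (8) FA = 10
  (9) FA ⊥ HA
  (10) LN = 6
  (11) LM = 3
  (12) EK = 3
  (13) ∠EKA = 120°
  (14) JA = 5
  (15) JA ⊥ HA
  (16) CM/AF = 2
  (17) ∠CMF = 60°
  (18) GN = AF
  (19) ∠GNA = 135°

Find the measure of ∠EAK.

Step 1: By the law of cosines on triangle AKE: AE² = 3² + 3² − 2·3·3·cos(120°) = 27, so AE = 3·√3.
Step 2: By the inverse law of cosines on triangle EAK: cos(∠EAK) = ((3·√3)² + 3² − 3²) / (2·3·√3·3) = 27/31.18 = 0.866, so ∠EAK = 30°.

Therefore, the measure of angle ∠EAK = 30°.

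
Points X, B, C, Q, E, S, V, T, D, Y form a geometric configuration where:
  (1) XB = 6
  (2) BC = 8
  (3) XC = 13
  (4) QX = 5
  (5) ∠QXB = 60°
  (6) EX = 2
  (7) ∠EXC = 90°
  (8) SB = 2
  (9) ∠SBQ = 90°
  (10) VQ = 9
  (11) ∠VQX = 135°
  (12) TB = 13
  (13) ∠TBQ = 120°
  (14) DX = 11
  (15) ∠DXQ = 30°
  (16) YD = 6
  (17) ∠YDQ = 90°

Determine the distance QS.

Step 1: By the law of cosines on triangle BXQ: BQ² = 6² + 5² − 2·6·5·cos(60°) = 31, so BQ = √31.
Step 2: By the law of cosines on triangle QBS: QS² = √31² + 2² − 2·√31·2·cos(90°) = 35, so QS = √35.

Therefore, the length of QS = √35.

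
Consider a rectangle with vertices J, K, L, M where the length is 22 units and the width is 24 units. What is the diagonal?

Using the Pythagorean theorem:
d² = 22² + 24² = 484 + 576 = 1060
d = sqrt(1060) = 2*sqrt(265)

2*sqrt(265)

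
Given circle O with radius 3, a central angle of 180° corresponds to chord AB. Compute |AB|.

Drop a perpendicular from the center to the chord, bisecting both the chord and the central angle.
Each half-chord = r sin(θ/2) = 3 sin(90°).
The full chord = 2 × 3 × sin(90°) = 6.

6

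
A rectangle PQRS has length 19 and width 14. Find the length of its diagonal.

Using the Pythagorean theorem:
d² = 19² + 14² = 361 + 196 = 557
d = sqrt(557)

sqrt(557)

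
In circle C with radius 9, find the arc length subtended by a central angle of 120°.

Arc length = 2πr × θ/360
= 2π × 9 × 1/3
= 6*pi

6*pi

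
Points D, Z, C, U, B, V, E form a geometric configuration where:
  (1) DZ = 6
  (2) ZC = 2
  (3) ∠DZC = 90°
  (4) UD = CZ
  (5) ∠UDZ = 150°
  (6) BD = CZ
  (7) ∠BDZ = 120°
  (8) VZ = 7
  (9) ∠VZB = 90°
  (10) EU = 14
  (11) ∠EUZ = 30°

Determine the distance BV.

From the given relations: BD = CZ = 2.
Step 1: By the law of cosines on triangle ZDB: ZB² = 6² + 2² − 2·6·2·cos(120°) = 52, so ZB = 2·√13.
Step 2: By the law of cosines on triangle BZV: BV² = (2·√13)² + 7² − 2·2·√13·7·cos(90°) = 101, so BV = √101.

Therefore, the length of BV = √101.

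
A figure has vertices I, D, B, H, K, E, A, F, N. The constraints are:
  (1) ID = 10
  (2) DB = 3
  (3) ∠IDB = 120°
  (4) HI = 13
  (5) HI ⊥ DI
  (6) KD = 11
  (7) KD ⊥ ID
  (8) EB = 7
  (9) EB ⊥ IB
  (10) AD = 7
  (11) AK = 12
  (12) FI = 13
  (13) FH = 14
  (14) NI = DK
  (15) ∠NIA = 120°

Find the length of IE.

Step 1: By the law of cosines on triangle BDI: BI² = 3² + 10² − 2·3·10·cos(120°) = 139, so BI = √139.
Step 2: By the law of cosines on triangle IBE: IE² = √139² + 7² − 2·√139·7·cos(90°) = 188, so IE = 2·√47.

Therefore, the length of IE = 2·√47.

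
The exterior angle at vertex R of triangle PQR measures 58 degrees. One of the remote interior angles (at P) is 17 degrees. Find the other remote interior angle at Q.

angle Q = 58 - 17 = 41 degrees (exterior angle theorem).

41 degrees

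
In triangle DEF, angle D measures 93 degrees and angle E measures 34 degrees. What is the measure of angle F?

By the triangle angle sum property, the three interior angles of any triangle add up to 180°.
We know angle D = 93° and angle E = 34°, so their sum is 127°.
Therefore angle F = 180° - 127° = 53°.

53 degrees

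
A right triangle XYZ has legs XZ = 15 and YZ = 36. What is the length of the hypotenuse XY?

In a right triangle, the square of the hypotenuse equals the sum of the squares of the two legs.
The legs are 15 and 36, so the hypotenuse = sqrt(225 + 1296) = sqrt(1521) = 39.

39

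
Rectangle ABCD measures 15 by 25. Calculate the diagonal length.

d = sqrt(15^2 + 25^2) = sqrt(850) = 5*sqrt(34)

5*sqrt(34)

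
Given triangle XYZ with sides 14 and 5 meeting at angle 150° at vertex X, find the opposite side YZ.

Law of cosines: YZ^2 = 14^2 + 5^2 - 2(14)(5)cos(150°) = 70*sqrt(3) + 221, so YZ = sqrt(70*sqrt(3) + 221).

sqrt(70*sqrt(3) + 221)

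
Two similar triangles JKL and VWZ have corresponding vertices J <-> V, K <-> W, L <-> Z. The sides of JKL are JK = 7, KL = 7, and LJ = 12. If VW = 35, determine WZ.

k = 35/7 = 5. WZ = 5 * 7 = 35.

35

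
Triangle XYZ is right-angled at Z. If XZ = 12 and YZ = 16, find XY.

XY = sqrt(12^2 + 16^2) = sqrt(400) = 20

20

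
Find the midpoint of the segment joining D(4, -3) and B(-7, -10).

M = ((x₁ + x₂)/2, (y₁ + y₂)/2)
= ((4 + -7)/2, (-3 + -10)/2)
= (-3/2, -13/2) = (-3/2, -13/2)

(-3/2, -13/2)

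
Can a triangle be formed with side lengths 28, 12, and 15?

No.
The triangle inequality is violated: 12 + 15 = 27 ≤ 28.
These lengths cannot form a triangle.

No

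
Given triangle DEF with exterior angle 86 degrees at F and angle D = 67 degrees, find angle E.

The exterior angle theorem states that an exterior angle equals the sum of the two non-adjacent interior angles.
So 86 = 67 + angle E, which gives angle E = 86 - 67 = 19 degrees.

19 degrees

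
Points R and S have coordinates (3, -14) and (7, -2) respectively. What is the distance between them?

The horizontal distance is |7 - 3| = 4 and the vertical distance is |-2 - -14| = 12.
By the Pythagorean theorem, d = sqrt(4^2 + 12^2) = sqrt(160) = 4*sqrt(10).

4*sqrt(10)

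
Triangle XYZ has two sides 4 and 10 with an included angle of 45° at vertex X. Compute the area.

Area = (1/2) * XY * XZ * sin(X)
Area = (1/2) * 4 * 10 * sin(45°)
Area = (1/2) * 4 * 10 * sqrt(2)/2
Area = 10*sqrt(2)

10*sqrt(2)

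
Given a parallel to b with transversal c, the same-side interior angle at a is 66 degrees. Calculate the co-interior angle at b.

Co-interior angles sum to 180: 180 - 66 = 114 degrees.

114 degrees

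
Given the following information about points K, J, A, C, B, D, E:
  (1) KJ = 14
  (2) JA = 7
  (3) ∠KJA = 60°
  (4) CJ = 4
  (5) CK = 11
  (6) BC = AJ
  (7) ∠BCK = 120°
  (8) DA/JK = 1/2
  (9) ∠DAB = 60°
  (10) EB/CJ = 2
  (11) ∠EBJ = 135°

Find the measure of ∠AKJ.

Step 1: By the law of cosines on triangle KJA: KA² = 14² + 7² − 2·14·7·cos(60°) = 147, so KA = 7·√3.
Step 2: By the inverse law of cosines on triangle AKJ: cos(∠AKJ) = ((7·√3)² + 14² − 7²) / (2·7·√3·14) = 294/339.48 = 0.866, so ∠AKJ = 30°.

Therefore, the measure of angle ∠AKJ = 30°.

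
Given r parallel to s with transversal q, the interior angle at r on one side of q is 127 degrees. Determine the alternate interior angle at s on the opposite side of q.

Alternate interior angles formed by parallel lines and a transversal are equal.
The given angle is 127 degrees.
The alternate interior angle = 127 degrees.

127 degrees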